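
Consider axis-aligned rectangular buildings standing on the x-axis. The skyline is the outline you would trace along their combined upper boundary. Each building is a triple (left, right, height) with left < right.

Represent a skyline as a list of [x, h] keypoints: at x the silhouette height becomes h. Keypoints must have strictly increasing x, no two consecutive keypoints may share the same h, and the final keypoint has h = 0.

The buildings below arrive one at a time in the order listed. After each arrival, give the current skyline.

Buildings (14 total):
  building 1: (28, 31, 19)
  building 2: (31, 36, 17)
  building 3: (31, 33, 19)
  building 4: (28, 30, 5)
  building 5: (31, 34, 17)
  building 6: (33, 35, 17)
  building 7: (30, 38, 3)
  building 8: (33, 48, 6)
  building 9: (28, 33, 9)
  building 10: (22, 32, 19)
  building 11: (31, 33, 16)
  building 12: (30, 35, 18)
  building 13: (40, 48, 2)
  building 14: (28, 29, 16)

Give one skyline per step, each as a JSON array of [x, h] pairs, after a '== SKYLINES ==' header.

== SKYLINES ==
[[28,19],[31,0]]
[[28,19],[31,17],[36,0]]
[[28,19],[33,17],[36,0]]
[[28,19],[33,17],[36,0]]
[[28,19],[33,17],[36,0]]
[[28,19],[33,17],[36,0]]
[[28,19],[33,17],[36,3],[38,0]]
[[28,19],[33,17],[36,6],[48,0]]
[[28,19],[33,17],[36,6],[48,0]]
[[22,19],[33,17],[36,6],[48,0]]
[[22,19],[33,17],[36,6],[48,0]]
[[22,19],[33,18],[35,17],[36,6],[48,0]]
[[22,19],[33,18],[35,17],[36,6],[48,0]]
[[22,19],[33,18],[35,17],[36,6],[48,0]]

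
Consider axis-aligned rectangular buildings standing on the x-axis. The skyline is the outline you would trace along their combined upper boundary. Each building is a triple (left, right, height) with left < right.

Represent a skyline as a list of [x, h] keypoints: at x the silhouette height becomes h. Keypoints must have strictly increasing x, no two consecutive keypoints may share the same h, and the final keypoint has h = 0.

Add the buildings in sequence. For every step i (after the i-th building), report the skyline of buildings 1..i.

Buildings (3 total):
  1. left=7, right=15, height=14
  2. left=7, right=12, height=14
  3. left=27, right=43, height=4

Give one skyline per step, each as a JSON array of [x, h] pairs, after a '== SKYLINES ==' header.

== SKYLINES ==
[[7,14],[15,0]]
[[7,14],[15,0]]
[[7,14],[15,0],[27,4],[43,0]]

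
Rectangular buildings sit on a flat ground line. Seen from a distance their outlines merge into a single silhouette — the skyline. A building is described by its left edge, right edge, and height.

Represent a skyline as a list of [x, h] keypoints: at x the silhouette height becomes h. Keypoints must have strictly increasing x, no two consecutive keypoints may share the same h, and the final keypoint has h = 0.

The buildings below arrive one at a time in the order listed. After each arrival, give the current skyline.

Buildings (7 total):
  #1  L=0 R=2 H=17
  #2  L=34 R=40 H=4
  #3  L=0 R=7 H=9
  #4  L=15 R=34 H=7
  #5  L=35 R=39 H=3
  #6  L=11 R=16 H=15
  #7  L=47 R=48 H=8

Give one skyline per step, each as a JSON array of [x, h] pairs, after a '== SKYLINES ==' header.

== SKYLINES ==
[[0,17],[2,0]]
[[0,17],[2,0],[34,4],[40,0]]
[[0,17],[2,9],[7,0],[34,4],[40,0]]
[[0,17],[2,9],[7,0],[15,7],[34,4],[40,0]]
[[0,17],[2,9],[7,0],[15,7],[34,4],[40,0]]
[[0,17],[2,9],[7,0],[11,15],[16,7],[34,4],[40,0]]
[[0,17],[2,9],[7,0],[11,15],[16,7],[34,4],[40,0],[47,8],[48,0]]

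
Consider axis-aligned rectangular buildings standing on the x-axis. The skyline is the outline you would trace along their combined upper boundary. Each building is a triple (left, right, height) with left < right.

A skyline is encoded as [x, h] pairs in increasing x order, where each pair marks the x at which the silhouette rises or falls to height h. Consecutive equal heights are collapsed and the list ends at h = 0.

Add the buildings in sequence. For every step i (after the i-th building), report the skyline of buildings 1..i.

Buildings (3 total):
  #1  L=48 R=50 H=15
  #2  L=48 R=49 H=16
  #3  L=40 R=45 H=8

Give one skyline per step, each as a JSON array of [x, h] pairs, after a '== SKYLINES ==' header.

== SKYLINES ==
[[48,15],[50,0]]
[[48,16],[49,15],[50,0]]
[[40,8],[45,0],[48,16],[49,15],[50,0]]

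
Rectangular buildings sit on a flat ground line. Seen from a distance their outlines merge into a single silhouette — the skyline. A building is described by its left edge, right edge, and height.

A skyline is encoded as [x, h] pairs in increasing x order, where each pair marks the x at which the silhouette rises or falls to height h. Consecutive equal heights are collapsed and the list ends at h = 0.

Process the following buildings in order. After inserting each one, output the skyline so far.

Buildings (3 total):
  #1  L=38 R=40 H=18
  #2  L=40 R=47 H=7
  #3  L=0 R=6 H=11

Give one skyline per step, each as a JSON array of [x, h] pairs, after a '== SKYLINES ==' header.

== SKYLINES ==
[[38,18],[40,0]]
[[38,18],[40,7],[47,0]]
[[0,11],[6,0],[38,18],[40,7],[47,0]]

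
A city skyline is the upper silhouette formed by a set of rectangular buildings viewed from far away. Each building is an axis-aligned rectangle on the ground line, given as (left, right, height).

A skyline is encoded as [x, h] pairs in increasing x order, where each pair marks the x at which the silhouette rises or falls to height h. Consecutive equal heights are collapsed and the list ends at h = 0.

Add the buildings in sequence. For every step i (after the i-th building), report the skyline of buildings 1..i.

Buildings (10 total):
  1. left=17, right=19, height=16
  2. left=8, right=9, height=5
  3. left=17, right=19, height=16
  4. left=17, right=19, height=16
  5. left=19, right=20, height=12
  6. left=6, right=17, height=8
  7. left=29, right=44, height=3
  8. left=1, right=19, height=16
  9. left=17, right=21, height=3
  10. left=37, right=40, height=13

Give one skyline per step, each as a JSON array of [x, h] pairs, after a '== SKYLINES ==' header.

== SKYLINES ==
[[17,16],[19,0]]
[[8,5],[9,0],[17,16],[19,0]]
[[8,5],[9,0],[17,16],[19,0]]
[[8,5],[9,0],[17,16],[19,0]]
[[8,5],[9,0],[17,16],[19,12],[20,0]]
[[6,8],[17,16],[19,12],[20,0]]
[[6,8],[17,16],[19,12],[20,0],[29,3],[44,0]]
[[1,16],[19,12],[20,0],[29,3],[44,0]]
[[1,16],[19,12],[20,3],[21,0],[29,3],[44,0]]
[[1,16],[19,12],[20,3],[21,0],[29,3],[37,13],[40,3],[44,0]]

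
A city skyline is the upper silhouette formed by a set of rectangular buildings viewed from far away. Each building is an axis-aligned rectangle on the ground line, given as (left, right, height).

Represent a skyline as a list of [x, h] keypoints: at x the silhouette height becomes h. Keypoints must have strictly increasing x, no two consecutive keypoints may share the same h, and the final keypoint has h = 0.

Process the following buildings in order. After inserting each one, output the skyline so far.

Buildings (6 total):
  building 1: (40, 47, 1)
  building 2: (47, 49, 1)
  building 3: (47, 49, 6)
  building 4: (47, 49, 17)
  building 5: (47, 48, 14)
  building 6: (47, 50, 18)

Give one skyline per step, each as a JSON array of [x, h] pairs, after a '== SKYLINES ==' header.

== SKYLINES ==
[[40,1],[47,0]]
[[40,1],[49,0]]
[[40,1],[47,6],[49,0]]
[[40,1],[47,17],[49,0]]
[[40,1],[47,17],[49,0]]
[[40,1],[47,18],[50,0]]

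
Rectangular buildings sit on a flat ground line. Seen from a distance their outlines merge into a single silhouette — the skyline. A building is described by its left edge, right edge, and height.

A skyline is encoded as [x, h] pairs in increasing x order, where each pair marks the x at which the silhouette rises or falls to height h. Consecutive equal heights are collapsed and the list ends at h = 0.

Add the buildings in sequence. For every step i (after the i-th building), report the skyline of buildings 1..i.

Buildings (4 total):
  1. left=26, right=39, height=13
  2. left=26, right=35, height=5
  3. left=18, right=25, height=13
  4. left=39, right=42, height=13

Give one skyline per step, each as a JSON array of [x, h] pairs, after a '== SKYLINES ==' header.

== SKYLINES ==
[[26,13],[39,0]]
[[26,13],[39,0]]
[[18,13],[25,0],[26,13],[39,0]]
[[18,13],[25,0],[26,13],[42,0]]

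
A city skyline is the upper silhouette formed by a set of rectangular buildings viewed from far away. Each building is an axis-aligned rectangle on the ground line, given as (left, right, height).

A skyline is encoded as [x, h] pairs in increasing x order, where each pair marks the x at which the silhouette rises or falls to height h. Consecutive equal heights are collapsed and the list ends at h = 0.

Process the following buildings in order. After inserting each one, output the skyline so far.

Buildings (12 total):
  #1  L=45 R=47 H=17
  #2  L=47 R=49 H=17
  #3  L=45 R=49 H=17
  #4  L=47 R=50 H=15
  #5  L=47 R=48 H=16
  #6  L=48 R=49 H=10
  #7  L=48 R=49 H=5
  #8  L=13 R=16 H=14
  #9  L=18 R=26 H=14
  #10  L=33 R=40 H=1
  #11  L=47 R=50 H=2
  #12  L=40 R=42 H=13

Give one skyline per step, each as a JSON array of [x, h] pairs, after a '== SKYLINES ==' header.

== SKYLINES ==
[[45,17],[47,0]]
[[45,17],[49,0]]
[[45,17],[49,0]]
[[45,17],[49,15],[50,0]]
[[45,17],[49,15],[50,0]]
[[45,17],[49,15],[50,0]]
[[45,17],[49,15],[50,0]]
[[13,14],[16,0],[45,17],[49,15],[50,0]]
[[13,14],[16,0],[18,14],[26,0],[45,17],[49,15],[50,0]]
[[13,14],[16,0],[18,14],[26,0],[33,1],[40,0],[45,17],[49,15],[50,0]]
[[13,14],[16,0],[18,14],[26,0],[33,1],[40,0],[45,17],[49,15],[50,0]]
[[13,14],[16,0],[18,14],[26,0],[33,1],[40,13],[42,0],[45,17],[49,15],[50,0]]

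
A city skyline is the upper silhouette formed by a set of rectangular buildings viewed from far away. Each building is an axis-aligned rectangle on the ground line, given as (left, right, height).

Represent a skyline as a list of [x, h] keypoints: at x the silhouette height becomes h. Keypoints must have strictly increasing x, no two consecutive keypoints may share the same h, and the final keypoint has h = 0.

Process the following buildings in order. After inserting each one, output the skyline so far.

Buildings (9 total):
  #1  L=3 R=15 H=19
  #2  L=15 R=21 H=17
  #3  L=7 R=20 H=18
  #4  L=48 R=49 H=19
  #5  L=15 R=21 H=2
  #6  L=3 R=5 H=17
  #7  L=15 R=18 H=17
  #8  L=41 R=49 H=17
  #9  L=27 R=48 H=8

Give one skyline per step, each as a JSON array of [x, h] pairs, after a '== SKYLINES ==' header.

== SKYLINES ==
[[3,19],[15,0]]
[[3,19],[15,17],[21,0]]
[[3,19],[15,18],[20,17],[21,0]]
[[3,19],[15,18],[20,17],[21,0],[48,19],[49,0]]
[[3,19],[15,18],[20,17],[21,0],[48,19],[49,0]]
[[3,19],[15,18],[20,17],[21,0],[48,19],[49,0]]
[[3,19],[15,18],[20,17],[21,0],[48,19],[49,0]]
[[3,19],[15,18],[20,17],[21,0],[41,17],[48,19],[49,0]]
[[3,19],[15,18],[20,17],[21,0],[27,8],[41,17],[48,19],[49,0]]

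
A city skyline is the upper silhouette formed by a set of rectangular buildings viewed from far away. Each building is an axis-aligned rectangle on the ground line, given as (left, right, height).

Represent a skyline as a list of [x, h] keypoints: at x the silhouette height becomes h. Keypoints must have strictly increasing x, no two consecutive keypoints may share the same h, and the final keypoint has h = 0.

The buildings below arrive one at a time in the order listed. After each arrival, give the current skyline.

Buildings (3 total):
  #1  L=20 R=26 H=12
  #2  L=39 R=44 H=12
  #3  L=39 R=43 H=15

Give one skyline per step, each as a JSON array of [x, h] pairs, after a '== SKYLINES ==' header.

== SKYLINES ==
[[20,12],[26,0]]
[[20,12],[26,0],[39,12],[44,0]]
[[20,12],[26,0],[39,15],[43,12],[44,0]]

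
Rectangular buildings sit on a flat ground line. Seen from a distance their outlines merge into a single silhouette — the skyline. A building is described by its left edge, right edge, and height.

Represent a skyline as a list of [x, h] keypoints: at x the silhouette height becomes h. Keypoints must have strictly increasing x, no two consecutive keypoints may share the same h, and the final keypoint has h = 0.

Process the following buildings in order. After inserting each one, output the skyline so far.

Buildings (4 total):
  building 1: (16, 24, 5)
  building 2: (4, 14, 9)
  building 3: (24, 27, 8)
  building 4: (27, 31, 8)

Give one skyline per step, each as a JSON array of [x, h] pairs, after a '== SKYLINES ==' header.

== SKYLINES ==
[[16,5],[24,0]]
[[4,9],[14,0],[16,5],[24,0]]
[[4,9],[14,0],[16,5],[24,8],[27,0]]
[[4,9],[14,0],[16,5],[24,8],[31,0]]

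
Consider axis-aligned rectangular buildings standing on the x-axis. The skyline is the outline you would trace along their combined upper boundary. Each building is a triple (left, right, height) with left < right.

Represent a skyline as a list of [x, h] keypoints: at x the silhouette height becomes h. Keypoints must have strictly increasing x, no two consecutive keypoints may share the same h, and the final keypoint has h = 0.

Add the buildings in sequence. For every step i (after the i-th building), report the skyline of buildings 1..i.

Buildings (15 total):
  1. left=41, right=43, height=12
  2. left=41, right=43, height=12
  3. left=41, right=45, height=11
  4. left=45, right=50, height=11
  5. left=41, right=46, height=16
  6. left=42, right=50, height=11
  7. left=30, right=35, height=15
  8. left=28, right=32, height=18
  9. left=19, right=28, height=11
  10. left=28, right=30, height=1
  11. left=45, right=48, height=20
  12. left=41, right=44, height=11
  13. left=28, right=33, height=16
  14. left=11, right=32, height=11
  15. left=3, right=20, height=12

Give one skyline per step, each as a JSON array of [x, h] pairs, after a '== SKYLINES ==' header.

== SKYLINES ==
[[41,12],[43,0]]
[[41,12],[43,0]]
[[41,12],[43,11],[45,0]]
[[41,12],[43,11],[50,0]]
[[41,16],[46,11],[50,0]]
[[41,16],[46,11],[50,0]]
[[30,15],[35,0],[41,16],[46,11],[50,0]]
[[28,18],[32,15],[35,0],[41,16],[46,11],[50,0]]
[[19,11],[28,18],[32,15],[35,0],[41,16],[46,11],[50,0]]
[[19,11],[28,18],[32,15],[35,0],[41,16],[46,11],[50,0]]
[[19,11],[28,18],[32,15],[35,0],[41,16],[45,20],[48,11],[50,0]]
[[19,11],[28,18],[32,15],[35,0],[41,16],[45,20],[48,11],[50,0]]
[[19,11],[28,18],[32,16],[33,15],[35,0],[41,16],[45,20],[48,11],[50,0]]
[[11,11],[28,18],[32,16],[33,15],[35,0],[41,16],[45,20],[48,11],[50,0]]
[[3,12],[20,11],[28,18],[32,16],[33,15],[35,0],[41,16],[45,20],[48,11],[50,0]]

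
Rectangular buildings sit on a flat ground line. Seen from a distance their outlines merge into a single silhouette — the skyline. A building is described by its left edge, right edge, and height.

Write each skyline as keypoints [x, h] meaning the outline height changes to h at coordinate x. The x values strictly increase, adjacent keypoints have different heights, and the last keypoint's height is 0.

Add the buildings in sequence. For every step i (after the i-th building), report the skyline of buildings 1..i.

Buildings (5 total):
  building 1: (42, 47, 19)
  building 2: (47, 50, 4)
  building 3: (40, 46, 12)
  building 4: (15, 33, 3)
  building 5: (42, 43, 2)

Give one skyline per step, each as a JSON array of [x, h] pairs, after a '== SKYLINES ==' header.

== SKYLINES ==
[[42,19],[47,0]]
[[42,19],[47,4],[50,0]]
[[40,12],[42,19],[47,4],[50,0]]
[[15,3],[33,0],[40,12],[42,19],[47,4],[50,0]]
[[15,3],[33,0],[40,12],[42,19],[47,4],[50,0]]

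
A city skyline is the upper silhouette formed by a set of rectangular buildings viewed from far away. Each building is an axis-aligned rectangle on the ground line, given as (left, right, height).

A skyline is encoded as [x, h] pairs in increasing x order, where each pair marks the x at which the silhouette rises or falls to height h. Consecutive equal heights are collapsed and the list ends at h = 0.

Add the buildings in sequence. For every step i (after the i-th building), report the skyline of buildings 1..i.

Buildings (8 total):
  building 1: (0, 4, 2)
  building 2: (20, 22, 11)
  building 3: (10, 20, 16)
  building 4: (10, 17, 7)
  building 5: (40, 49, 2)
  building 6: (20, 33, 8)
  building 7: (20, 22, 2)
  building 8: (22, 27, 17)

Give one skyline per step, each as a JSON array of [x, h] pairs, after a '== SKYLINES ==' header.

== SKYLINES ==
[[0,2],[4,0]]
[[0,2],[4,0],[20,11],[22,0]]
[[0,2],[4,0],[10,16],[20,11],[22,0]]
[[0,2],[4,0],[10,16],[20,11],[22,0]]
[[0,2],[4,0],[10,16],[20,11],[22,0],[40,2],[49,0]]
[[0,2],[4,0],[10,16],[20,11],[22,8],[33,0],[40,2],[49,0]]
[[0,2],[4,0],[10,16],[20,11],[22,8],[33,0],[40,2],[49,0]]
[[0,2],[4,0],[10,16],[20,11],[22,17],[27,8],[33,0],[40,2],[49,0]]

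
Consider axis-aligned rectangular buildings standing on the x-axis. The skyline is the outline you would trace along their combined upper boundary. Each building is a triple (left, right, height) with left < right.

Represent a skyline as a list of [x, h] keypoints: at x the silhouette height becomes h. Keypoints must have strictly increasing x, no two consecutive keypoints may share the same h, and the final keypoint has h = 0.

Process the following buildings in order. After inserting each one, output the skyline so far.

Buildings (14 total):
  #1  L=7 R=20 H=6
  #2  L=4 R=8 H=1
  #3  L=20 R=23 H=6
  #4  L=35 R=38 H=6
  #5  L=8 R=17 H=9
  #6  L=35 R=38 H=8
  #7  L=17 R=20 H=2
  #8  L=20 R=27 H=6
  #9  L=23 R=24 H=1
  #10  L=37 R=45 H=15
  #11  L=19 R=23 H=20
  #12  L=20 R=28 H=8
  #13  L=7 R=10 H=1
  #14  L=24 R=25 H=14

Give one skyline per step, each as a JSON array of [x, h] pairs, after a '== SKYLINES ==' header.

== SKYLINES ==
[[7,6],[20,0]]
[[4,1],[7,6],[20,0]]
[[4,1],[7,6],[23,0]]
[[4,1],[7,6],[23,0],[35,6],[38,0]]
[[4,1],[7,6],[8,9],[17,6],[23,0],[35,6],[38,0]]
[[4,1],[7,6],[8,9],[17,6],[23,0],[35,8],[38,0]]
[[4,1],[7,6],[8,9],[17,6],[23,0],[35,8],[38,0]]
[[4,1],[7,6],[8,9],[17,6],[27,0],[35,8],[38,0]]
[[4,1],[7,6],[8,9],[17,6],[27,0],[35,8],[38,0]]
[[4,1],[7,6],[8,9],[17,6],[27,0],[35,8],[37,15],[45,0]]
[[4,1],[7,6],[8,9],[17,6],[19,20],[23,6],[27,0],[35,8],[37,15],[45,0]]
[[4,1],[7,6],[8,9],[17,6],[19,20],[23,8],[28,0],[35,8],[37,15],[45,0]]
[[4,1],[7,6],[8,9],[17,6],[19,20],[23,8],[28,0],[35,8],[37,15],[45,0]]
[[4,1],[7,6],[8,9],[17,6],[19,20],[23,8],[24,14],[25,8],[28,0],[35,8],[37,15],[45,0]]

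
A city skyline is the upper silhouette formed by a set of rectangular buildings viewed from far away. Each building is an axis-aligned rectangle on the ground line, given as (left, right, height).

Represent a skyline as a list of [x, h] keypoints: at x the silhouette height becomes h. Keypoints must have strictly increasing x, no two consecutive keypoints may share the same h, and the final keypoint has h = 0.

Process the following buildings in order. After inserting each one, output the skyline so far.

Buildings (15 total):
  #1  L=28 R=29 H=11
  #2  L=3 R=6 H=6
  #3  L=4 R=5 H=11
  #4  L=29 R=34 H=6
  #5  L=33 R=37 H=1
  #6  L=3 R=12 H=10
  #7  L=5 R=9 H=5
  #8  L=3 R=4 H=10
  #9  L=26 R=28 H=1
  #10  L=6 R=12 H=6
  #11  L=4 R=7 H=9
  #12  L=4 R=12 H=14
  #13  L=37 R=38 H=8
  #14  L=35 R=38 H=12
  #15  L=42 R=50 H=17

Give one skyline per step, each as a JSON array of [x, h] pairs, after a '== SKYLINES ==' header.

== SKYLINES ==
[[28,11],[29,0]]
[[3,6],[6,0],[28,11],[29,0]]
[[3,6],[4,11],[5,6],[6,0],[28,11],[29,0]]
[[3,6],[4,11],[5,6],[6,0],[28,11],[29,6],[34,0]]
[[3,6],[4,11],[5,6],[6,0],[28,11],[29,6],[34,1],[37,0]]
[[3,10],[4,11],[5,10],[12,0],[28,11],[29,6],[34,1],[37,0]]
[[3,10],[4,11],[5,10],[12,0],[28,11],[29,6],[34,1],[37,0]]
[[3,10],[4,11],[5,10],[12,0],[28,11],[29,6],[34,1],[37,0]]
[[3,10],[4,11],[5,10],[12,0],[26,1],[28,11],[29,6],[34,1],[37,0]]
[[3,10],[4,11],[5,10],[12,0],[26,1],[28,11],[29,6],[34,1],[37,0]]
[[3,10],[4,11],[5,10],[12,0],[26,1],[28,11],[29,6],[34,1],[37,0]]
[[3,10],[4,14],[12,0],[26,1],[28,11],[29,6],[34,1],[37,0]]
[[3,10],[4,14],[12,0],[26,1],[28,11],[29,6],[34,1],[37,8],[38,0]]
[[3,10],[4,14],[12,0],[26,1],[28,11],[29,6],[34,1],[35,12],[38,0]]
[[3,10],[4,14],[12,0],[26,1],[28,11],[29,6],[34,1],[35,12],[38,0],[42,17],[50,0]]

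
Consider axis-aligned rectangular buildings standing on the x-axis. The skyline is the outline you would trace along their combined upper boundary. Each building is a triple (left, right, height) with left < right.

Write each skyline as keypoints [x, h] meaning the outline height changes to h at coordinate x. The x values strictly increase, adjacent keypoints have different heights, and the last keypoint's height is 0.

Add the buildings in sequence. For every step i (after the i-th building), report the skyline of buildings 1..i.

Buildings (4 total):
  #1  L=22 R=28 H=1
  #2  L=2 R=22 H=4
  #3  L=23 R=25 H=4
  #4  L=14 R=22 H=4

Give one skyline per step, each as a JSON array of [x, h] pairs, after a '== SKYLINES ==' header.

== SKYLINES ==
[[22,1],[28,0]]
[[2,4],[22,1],[28,0]]
[[2,4],[22,1],[23,4],[25,1],[28,0]]
[[2,4],[22,1],[23,4],[25,1],[28,0]]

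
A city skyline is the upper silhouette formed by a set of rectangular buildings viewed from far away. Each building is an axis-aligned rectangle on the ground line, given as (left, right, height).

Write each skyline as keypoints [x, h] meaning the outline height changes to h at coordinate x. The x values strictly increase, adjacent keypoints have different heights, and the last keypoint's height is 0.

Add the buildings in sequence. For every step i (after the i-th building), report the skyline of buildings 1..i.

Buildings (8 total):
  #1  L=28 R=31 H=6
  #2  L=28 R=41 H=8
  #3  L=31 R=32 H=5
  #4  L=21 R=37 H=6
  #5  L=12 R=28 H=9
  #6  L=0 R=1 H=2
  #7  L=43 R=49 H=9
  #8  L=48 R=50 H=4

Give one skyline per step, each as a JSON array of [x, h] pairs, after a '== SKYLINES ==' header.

== SKYLINES ==
[[28,6],[31,0]]
[[28,8],[41,0]]
[[28,8],[41,0]]
[[21,6],[28,8],[41,0]]
[[12,9],[28,8],[41,0]]
[[0,2],[1,0],[12,9],[28,8],[41,0]]
[[0,2],[1,0],[12,9],[28,8],[41,0],[43,9],[49,0]]
[[0,2],[1,0],[12,9],[28,8],[41,0],[43,9],[49,4],[50,0]]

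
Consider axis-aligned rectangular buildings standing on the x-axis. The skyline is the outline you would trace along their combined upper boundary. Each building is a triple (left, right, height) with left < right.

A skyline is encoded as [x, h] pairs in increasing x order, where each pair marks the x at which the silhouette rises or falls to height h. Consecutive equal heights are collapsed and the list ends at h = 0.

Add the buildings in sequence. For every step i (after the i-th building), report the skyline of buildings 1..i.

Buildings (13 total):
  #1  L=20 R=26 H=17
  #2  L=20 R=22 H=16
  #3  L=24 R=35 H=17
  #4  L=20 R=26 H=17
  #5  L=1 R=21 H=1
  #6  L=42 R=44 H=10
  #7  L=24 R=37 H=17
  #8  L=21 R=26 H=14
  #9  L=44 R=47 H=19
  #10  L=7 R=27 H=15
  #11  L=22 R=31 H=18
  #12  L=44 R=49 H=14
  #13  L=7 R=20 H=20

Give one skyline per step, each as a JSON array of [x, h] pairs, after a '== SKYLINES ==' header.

== SKYLINES ==
[[20,17],[26,0]]
[[20,17],[26,0]]
[[20,17],[35,0]]
[[20,17],[35,0]]
[[1,1],[20,17],[35,0]]
[[1,1],[20,17],[35,0],[42,10],[44,0]]
[[1,1],[20,17],[37,0],[42,10],[44,0]]
[[1,1],[20,17],[37,0],[42,10],[44,0]]
[[1,1],[20,17],[37,0],[42,10],[44,19],[47,0]]
[[1,1],[7,15],[20,17],[37,0],[42,10],[44,19],[47,0]]
[[1,1],[7,15],[20,17],[22,18],[31,17],[37,0],[42,10],[44,19],[47,0]]
[[1,1],[7,15],[20,17],[22,18],[31,17],[37,0],[42,10],[44,19],[47,14],[49,0]]
[[1,1],[7,20],[20,17],[22,18],[31,17],[37,0],[42,10],[44,19],[47,14],[49,0]]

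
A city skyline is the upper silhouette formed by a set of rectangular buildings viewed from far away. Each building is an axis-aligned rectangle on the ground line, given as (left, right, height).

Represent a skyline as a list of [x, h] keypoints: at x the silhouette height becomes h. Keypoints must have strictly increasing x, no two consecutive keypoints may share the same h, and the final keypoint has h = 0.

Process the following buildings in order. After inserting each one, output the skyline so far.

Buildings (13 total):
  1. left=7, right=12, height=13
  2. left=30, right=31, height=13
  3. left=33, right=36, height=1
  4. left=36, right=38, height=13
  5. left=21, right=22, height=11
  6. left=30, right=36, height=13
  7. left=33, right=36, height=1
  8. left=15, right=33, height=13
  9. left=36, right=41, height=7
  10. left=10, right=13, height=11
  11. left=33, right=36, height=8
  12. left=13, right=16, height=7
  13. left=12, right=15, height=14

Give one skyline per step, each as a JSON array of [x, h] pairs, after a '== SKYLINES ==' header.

== SKYLINES ==
[[7,13],[12,0]]
[[7,13],[12,0],[30,13],[31,0]]
[[7,13],[12,0],[30,13],[31,0],[33,1],[36,0]]
[[7,13],[12,0],[30,13],[31,0],[33,1],[36,13],[38,0]]
[[7,13],[12,0],[21,11],[22,0],[30,13],[31,0],[33,1],[36,13],[38,0]]
[[7,13],[12,0],[21,11],[22,0],[30,13],[38,0]]
[[7,13],[12,0],[21,11],[22,0],[30,13],[38,0]]
[[7,13],[12,0],[15,13],[38,0]]
[[7,13],[12,0],[15,13],[38,7],[41,0]]
[[7,13],[12,11],[13,0],[15,13],[38,7],[41,0]]
[[7,13],[12,11],[13,0],[15,13],[38,7],[41,0]]
[[7,13],[12,11],[13,7],[15,13],[38,7],[41,0]]
[[7,13],[12,14],[15,13],[38,7],[41,0]]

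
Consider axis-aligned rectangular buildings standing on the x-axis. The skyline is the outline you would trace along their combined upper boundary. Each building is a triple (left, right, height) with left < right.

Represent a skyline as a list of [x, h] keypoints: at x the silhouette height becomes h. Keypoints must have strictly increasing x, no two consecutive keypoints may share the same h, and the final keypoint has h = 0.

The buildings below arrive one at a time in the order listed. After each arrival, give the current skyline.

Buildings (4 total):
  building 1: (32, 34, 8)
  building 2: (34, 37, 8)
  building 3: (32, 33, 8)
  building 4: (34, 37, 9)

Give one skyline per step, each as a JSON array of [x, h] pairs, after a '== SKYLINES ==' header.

== SKYLINES ==
[[32,8],[34,0]]
[[32,8],[37,0]]
[[32,8],[37,0]]
[[32,8],[34,9],[37,0]]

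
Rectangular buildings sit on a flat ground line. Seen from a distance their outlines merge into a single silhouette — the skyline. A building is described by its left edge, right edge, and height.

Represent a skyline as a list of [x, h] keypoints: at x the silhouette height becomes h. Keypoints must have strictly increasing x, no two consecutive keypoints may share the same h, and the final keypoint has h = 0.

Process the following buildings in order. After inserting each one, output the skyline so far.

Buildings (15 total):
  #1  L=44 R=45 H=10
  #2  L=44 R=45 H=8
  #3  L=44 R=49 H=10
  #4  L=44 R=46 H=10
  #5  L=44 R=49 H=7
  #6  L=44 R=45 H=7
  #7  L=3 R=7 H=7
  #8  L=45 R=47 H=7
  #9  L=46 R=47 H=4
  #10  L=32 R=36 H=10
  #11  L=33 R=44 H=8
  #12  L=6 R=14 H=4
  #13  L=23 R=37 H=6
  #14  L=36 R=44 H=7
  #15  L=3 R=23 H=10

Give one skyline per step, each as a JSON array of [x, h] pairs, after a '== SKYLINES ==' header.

== SKYLINES ==
[[44,10],[45,0]]
[[44,10],[45,0]]
[[44,10],[49,0]]
[[44,10],[49,0]]
[[44,10],[49,0]]
[[44,10],[49,0]]
[[3,7],[7,0],[44,10],[49,0]]
[[3,7],[7,0],[44,10],[49,0]]
[[3,7],[7,0],[44,10],[49,0]]
[[3,7],[7,0],[32,10],[36,0],[44,10],[49,0]]
[[3,7],[7,0],[32,10],[36,8],[44,10],[49,0]]
[[3,7],[7,4],[14,0],[32,10],[36,8],[44,10],[49,0]]
[[3,7],[7,4],[14,0],[23,6],[32,10],[36,8],[44,10],[49,0]]
[[3,7],[7,4],[14,0],[23,6],[32,10],[36,8],[44,10],[49,0]]
[[3,10],[23,6],[32,10],[36,8],[44,10],[49,0]]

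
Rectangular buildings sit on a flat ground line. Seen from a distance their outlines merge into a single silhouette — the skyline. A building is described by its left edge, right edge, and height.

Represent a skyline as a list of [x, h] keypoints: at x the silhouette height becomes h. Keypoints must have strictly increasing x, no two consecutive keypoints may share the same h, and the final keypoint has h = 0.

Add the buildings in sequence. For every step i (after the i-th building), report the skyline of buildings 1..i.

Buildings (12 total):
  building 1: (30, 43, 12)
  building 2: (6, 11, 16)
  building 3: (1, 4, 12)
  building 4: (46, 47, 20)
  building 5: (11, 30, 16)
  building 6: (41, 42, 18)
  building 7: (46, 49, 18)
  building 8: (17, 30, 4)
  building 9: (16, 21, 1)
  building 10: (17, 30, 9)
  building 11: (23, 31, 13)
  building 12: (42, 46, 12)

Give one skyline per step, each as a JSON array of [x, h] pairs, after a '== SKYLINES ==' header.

== SKYLINES ==
[[30,12],[43,0]]
[[6,16],[11,0],[30,12],[43,0]]
[[1,12],[4,0],[6,16],[11,0],[30,12],[43,0]]
[[1,12],[4,0],[6,16],[11,0],[30,12],[43,0],[46,20],[47,0]]
[[1,12],[4,0],[6,16],[30,12],[43,0],[46,20],[47,0]]
[[1,12],[4,0],[6,16],[30,12],[41,18],[42,12],[43,0],[46,20],[47,0]]
[[1,12],[4,0],[6,16],[30,12],[41,18],[42,12],[43,0],[46,20],[47,18],[49,0]]
[[1,12],[4,0],[6,16],[30,12],[41,18],[42,12],[43,0],[46,20],[47,18],[49,0]]
[[1,12],[4,0],[6,16],[30,12],[41,18],[42,12],[43,0],[46,20],[47,18],[49,0]]
[[1,12],[4,0],[6,16],[30,12],[41,18],[42,12],[43,0],[46,20],[47,18],[49,0]]
[[1,12],[4,0],[6,16],[30,13],[31,12],[41,18],[42,12],[43,0],[46,20],[47,18],[49,0]]
[[1,12],[4,0],[6,16],[30,13],[31,12],[41,18],[42,12],[46,20],[47,18],[49,0]]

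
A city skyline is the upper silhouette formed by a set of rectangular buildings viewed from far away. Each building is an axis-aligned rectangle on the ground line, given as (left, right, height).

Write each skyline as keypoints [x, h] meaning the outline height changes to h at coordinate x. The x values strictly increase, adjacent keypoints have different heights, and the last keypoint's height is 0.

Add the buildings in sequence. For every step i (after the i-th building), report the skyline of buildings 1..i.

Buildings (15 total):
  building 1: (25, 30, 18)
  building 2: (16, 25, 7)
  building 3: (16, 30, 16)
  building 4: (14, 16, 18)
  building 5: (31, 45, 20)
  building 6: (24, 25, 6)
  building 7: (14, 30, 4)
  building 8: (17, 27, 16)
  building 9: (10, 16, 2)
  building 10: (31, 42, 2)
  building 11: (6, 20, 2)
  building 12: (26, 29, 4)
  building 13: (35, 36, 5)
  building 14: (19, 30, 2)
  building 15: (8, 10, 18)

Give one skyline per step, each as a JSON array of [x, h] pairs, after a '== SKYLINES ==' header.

== SKYLINES ==
[[25,18],[30,0]]
[[16,7],[25,18],[30,0]]
[[16,16],[25,18],[30,0]]
[[14,18],[16,16],[25,18],[30,0]]
[[14,18],[16,16],[25,18],[30,0],[31,20],[45,0]]
[[14,18],[16,16],[25,18],[30,0],[31,20],[45,0]]
[[14,18],[16,16],[25,18],[30,0],[31,20],[45,0]]
[[14,18],[16,16],[25,18],[30,0],[31,20],[45,0]]
[[10,2],[14,18],[16,16],[25,18],[30,0],[31,20],[45,0]]
[[10,2],[14,18],[16,16],[25,18],[30,0],[31,20],[45,0]]
[[6,2],[14,18],[16,16],[25,18],[30,0],[31,20],[45,0]]
[[6,2],[14,18],[16,16],[25,18],[30,0],[31,20],[45,0]]
[[6,2],[14,18],[16,16],[25,18],[30,0],[31,20],[45,0]]
[[6,2],[14,18],[16,16],[25,18],[30,0],[31,20],[45,0]]
[[6,2],[8,18],[10,2],[14,18],[16,16],[25,18],[30,0],[31,20],[45,0]]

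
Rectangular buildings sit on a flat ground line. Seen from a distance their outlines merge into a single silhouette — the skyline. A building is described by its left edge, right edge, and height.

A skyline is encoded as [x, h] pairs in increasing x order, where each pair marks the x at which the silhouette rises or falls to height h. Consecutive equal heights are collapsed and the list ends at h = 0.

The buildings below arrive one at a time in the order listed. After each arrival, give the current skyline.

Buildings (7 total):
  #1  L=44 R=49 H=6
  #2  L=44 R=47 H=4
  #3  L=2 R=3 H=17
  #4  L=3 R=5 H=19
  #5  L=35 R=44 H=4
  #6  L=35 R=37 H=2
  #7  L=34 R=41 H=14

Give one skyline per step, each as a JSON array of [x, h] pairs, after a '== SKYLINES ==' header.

== SKYLINES ==
[[44,6],[49,0]]
[[44,6],[49,0]]
[[2,17],[3,0],[44,6],[49,0]]
[[2,17],[3,19],[5,0],[44,6],[49,0]]
[[2,17],[3,19],[5,0],[35,4],[44,6],[49,0]]
[[2,17],[3,19],[5,0],[35,4],[44,6],[49,0]]
[[2,17],[3,19],[5,0],[34,14],[41,4],[44,6],[49,0]]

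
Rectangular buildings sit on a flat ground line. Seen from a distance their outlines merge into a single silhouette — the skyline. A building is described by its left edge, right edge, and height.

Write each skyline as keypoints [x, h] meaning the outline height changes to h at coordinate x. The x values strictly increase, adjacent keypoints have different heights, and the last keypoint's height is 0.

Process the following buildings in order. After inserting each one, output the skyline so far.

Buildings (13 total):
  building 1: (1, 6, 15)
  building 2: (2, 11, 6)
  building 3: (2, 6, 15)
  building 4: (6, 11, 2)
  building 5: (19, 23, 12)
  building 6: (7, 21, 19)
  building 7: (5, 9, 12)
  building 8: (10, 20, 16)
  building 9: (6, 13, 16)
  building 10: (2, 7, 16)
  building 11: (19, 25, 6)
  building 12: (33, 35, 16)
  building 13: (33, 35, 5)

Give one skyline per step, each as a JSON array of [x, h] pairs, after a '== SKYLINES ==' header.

== SKYLINES ==
[[1,15],[6,0]]
[[1,15],[6,6],[11,0]]
[[1,15],[6,6],[11,0]]
[[1,15],[6,6],[11,0]]
[[1,15],[6,6],[11,0],[19,12],[23,0]]
[[1,15],[6,6],[7,19],[21,12],[23,0]]
[[1,15],[6,12],[7,19],[21,12],[23,0]]
[[1,15],[6,12],[7,19],[21,12],[23,0]]
[[1,15],[6,16],[7,19],[21,12],[23,0]]
[[1,15],[2,16],[7,19],[21,12],[23,0]]
[[1,15],[2,16],[7,19],[21,12],[23,6],[25,0]]
[[1,15],[2,16],[7,19],[21,12],[23,6],[25,0],[33,16],[35,0]]
[[1,15],[2,16],[7,19],[21,12],[23,6],[25,0],[33,16],[35,0]]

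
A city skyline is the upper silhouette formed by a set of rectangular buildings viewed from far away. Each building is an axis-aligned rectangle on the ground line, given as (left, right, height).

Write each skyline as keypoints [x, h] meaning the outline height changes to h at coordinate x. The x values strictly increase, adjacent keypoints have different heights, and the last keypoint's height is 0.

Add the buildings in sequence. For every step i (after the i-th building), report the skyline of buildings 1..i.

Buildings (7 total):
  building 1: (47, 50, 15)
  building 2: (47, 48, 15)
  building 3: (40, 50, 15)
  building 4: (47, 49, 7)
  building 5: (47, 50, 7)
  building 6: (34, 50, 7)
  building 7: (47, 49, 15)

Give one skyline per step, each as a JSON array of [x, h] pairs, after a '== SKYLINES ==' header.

== SKYLINES ==
[[47,15],[50,0]]
[[47,15],[50,0]]
[[40,15],[50,0]]
[[40,15],[50,0]]
[[40,15],[50,0]]
[[34,7],[40,15],[50,0]]
[[34,7],[40,15],[50,0]]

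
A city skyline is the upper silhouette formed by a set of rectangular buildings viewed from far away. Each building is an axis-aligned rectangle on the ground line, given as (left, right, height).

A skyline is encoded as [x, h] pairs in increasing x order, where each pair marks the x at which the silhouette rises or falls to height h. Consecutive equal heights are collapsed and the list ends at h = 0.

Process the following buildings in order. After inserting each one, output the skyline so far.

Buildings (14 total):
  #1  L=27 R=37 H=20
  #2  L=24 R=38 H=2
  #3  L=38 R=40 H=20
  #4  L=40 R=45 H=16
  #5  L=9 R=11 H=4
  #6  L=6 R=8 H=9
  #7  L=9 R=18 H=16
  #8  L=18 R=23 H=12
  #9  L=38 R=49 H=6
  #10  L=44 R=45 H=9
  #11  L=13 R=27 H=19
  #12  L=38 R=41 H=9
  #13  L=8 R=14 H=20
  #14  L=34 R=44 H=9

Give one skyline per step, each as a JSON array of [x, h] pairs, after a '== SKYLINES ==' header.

== SKYLINES ==
[[27,20],[37,0]]
[[24,2],[27,20],[37,2],[38,0]]
[[24,2],[27,20],[37,2],[38,20],[40,0]]
[[24,2],[27,20],[37,2],[38,20],[40,16],[45,0]]
[[9,4],[11,0],[24,2],[27,20],[37,2],[38,20],[40,16],[45,0]]
[[6,9],[8,0],[9,4],[11,0],[24,2],[27,20],[37,2],[38,20],[40,16],[45,0]]
[[6,9],[8,0],[9,16],[18,0],[24,2],[27,20],[37,2],[38,20],[40,16],[45,0]]
[[6,9],[8,0],[9,16],[18,12],[23,0],[24,2],[27,20],[37,2],[38,20],[40,16],[45,0]]
[[6,9],[8,0],[9,16],[18,12],[23,0],[24,2],[27,20],[37,2],[38,20],[40,16],[45,6],[49,0]]
[[6,9],[8,0],[9,16],[18,12],[23,0],[24,2],[27,20],[37,2],[38,20],[40,16],[45,6],[49,0]]
[[6,9],[8,0],[9,16],[13,19],[27,20],[37,2],[38,20],[40,16],[45,6],[49,0]]
[[6,9],[8,0],[9,16],[13,19],[27,20],[37,2],[38,20],[40,16],[45,6],[49,0]]
[[6,9],[8,20],[14,19],[27,20],[37,2],[38,20],[40,16],[45,6],[49,0]]
[[6,9],[8,20],[14,19],[27,20],[37,9],[38,20],[40,16],[45,6],[49,0]]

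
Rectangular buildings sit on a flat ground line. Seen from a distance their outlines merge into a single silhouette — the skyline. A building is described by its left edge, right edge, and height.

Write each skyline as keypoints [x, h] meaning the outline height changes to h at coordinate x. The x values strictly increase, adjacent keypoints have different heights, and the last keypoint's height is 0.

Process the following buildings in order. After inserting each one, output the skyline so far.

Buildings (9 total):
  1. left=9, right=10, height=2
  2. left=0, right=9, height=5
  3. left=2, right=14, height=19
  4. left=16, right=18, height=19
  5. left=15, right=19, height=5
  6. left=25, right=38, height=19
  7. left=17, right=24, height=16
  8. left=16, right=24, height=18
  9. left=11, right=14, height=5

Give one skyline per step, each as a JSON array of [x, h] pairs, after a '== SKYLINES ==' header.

== SKYLINES ==
[[9,2],[10,0]]
[[0,5],[9,2],[10,0]]
[[0,5],[2,19],[14,0]]
[[0,5],[2,19],[14,0],[16,19],[18,0]]
[[0,5],[2,19],[14,0],[15,5],[16,19],[18,5],[19,0]]
[[0,5],[2,19],[14,0],[15,5],[16,19],[18,5],[19,0],[25,19],[38,0]]
[[0,5],[2,19],[14,0],[15,5],[16,19],[18,16],[24,0],[25,19],[38,0]]
[[0,5],[2,19],[14,0],[15,5],[16,19],[18,18],[24,0],[25,19],[38,0]]
[[0,5],[2,19],[14,0],[15,5],[16,19],[18,18],[24,0],[25,19],[38,0]]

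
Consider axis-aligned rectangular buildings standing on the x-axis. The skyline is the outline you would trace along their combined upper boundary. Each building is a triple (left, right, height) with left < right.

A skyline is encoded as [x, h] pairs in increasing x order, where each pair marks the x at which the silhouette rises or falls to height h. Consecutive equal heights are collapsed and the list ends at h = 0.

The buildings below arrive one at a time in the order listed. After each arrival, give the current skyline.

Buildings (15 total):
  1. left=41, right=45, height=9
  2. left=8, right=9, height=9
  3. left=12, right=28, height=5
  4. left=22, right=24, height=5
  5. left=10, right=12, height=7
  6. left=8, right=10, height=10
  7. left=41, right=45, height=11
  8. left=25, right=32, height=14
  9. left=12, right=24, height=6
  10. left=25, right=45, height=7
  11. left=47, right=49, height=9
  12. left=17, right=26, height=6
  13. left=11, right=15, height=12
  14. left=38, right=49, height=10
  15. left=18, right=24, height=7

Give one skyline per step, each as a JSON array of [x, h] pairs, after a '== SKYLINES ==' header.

== SKYLINES ==
[[41,9],[45,0]]
[[8,9],[9,0],[41,9],[45,0]]
[[8,9],[9,0],[12,5],[28,0],[41,9],[45,0]]
[[8,9],[9,0],[12,5],[28,0],[41,9],[45,0]]
[[8,9],[9,0],[10,7],[12,5],[28,0],[41,9],[45,0]]
[[8,10],[10,7],[12,5],[28,0],[41,9],[45,0]]
[[8,10],[10,7],[12,5],[28,0],[41,11],[45,0]]
[[8,10],[10,7],[12,5],[25,14],[32,0],[41,11],[45,0]]
[[8,10],[10,7],[12,6],[24,5],[25,14],[32,0],[41,11],[45,0]]
[[8,10],[10,7],[12,6],[24,5],[25,14],[32,7],[41,11],[45,0]]
[[8,10],[10,7],[12,6],[24,5],[25,14],[32,7],[41,11],[45,0],[47,9],[49,0]]
[[8,10],[10,7],[12,6],[25,14],[32,7],[41,11],[45,0],[47,9],[49,0]]
[[8,10],[10,7],[11,12],[15,6],[25,14],[32,7],[41,11],[45,0],[47,9],[49,0]]
[[8,10],[10,7],[11,12],[15,6],[25,14],[32,7],[38,10],[41,11],[45,10],[49,0]]
[[8,10],[10,7],[11,12],[15,6],[18,7],[24,6],[25,14],[32,7],[38,10],[41,11],[45,10],[49,0]]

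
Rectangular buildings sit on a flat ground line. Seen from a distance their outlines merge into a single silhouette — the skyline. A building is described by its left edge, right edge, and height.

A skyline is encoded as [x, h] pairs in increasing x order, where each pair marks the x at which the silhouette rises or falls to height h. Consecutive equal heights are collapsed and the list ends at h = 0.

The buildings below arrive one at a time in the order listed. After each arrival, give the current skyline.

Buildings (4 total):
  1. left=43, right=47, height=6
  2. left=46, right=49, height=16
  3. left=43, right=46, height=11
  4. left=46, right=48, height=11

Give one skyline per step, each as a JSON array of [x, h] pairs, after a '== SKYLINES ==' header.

== SKYLINES ==
[[43,6],[47,0]]
[[43,6],[46,16],[49,0]]
[[43,11],[46,16],[49,0]]
[[43,11],[46,16],[49,0]]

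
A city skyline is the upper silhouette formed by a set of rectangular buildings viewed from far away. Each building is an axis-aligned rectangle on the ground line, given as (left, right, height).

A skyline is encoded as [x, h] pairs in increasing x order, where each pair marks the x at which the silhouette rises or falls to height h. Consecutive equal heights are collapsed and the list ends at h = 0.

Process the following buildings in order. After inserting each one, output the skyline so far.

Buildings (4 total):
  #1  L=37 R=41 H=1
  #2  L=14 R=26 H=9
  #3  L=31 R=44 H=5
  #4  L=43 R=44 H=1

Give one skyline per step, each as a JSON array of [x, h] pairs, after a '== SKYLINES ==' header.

== SKYLINES ==
[[37,1],[41,0]]
[[14,9],[26,0],[37,1],[41,0]]
[[14,9],[26,0],[31,5],[44,0]]
[[14,9],[26,0],[31,5],[44,0]]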